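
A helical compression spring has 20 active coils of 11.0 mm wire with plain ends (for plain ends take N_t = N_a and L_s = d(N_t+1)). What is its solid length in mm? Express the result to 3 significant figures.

plain ends: N_t = N_a = 20
L_s = d·(N_t+1) = 11.0 × 21 = 231 mm

231 mm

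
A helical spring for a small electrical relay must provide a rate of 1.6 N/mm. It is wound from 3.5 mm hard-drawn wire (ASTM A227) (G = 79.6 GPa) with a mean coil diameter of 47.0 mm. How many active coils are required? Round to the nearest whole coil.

9

N_a = Gd⁴/(8D³k) = (79.6×10³ × 3.5⁴)/(8 × 47.0³ × 1.6)
    = 1.1945e+07 / 1.32893e+06 = 8.988 → 9 coils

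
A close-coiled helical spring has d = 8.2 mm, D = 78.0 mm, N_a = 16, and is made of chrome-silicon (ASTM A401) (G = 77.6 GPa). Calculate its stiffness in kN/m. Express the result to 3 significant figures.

k = Gd⁴/(8D³N_a) = (77.6×10³ × 8.2⁴) / (8 × 78.0³ × 16)
  = 3.50846e+08 / 6.07427e+07 = 5.7759 N/mm

5.78 kN/m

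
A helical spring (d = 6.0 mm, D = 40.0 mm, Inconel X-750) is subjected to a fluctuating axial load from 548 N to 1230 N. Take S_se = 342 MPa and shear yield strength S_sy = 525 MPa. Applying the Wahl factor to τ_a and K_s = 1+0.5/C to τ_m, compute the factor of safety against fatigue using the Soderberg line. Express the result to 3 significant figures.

C = D/d = 40.0/6.0 = 6.6667; K_W = (4C−1)/(4C−4)+0.615/C = 1.2246; K_s = 1+0.5/C = 1.0750
F_a = (F_max−F_min)/2 = 341 N; F_m = (F_max+F_min)/2 = 889 N
τ_a = K_W·8F_aD/(πd³) = 1.2246 × 160.81 = 196.92 MPa
τ_m = K_s·8F_mD/(πd³) = 1.0750 × 419.23 = 450.67 MPa
Soderberg: 1/n_f = τ_a/S_se + τ_m/S_sy = 196.92/342 + 450.67/525 = 0.57580 + 0.85841 = 1.4342
n_f = 1/1.4342 = 0.6972

0.697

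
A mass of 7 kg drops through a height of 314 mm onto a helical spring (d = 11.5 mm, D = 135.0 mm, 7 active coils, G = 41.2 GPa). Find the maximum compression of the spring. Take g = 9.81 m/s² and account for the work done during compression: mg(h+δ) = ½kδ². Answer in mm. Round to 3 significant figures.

105 mm

k = Gd⁴/(8D³N_a) = (41.2×10³)(11.5⁴)/(8·135.0³·7) = 5.23 N/mm
W = mg = 7 × 9.81 = 68.67 N
½kδ² − Wδ − Wh = 0 → δ = (W + √(W² + 2kWh))/k
δ = (68.67 + √(4715.6 + 225541))/5.23 = (68.67 + 479.85)/5.23 = 104.88 mm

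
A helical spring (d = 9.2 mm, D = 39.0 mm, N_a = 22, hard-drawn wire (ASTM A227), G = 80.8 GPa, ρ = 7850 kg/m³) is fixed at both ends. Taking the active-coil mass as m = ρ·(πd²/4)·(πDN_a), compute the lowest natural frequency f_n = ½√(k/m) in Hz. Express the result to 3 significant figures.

99.3 Hz

k = Gd⁴/(8D³N_a) = (80.8×10³)(9.2⁴)/(8·39.0³·22) = 55.444 N/mm = 55444 N/m
Wire length L = πDN_a = π·39.0·22 = 2695.5 mm
m = ρ·(πd²/4)·L = 7850 × 66.476×10⁻⁶ m² × 2.6955 m = 1.4066 kg
f_n = ½√(k/m) = 0.5·√(55444/1.4066) = 0.5·√(39417) = 99.269 Hz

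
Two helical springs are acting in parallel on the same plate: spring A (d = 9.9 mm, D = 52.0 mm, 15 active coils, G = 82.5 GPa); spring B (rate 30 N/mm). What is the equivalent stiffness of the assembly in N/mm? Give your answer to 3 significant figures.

k_A = Gd⁴/(8D³N_a) = (82.5×10³)(9.9⁴)/(8·52.0³·15) = 46.968 N/mm
Parallel: k_eq = 46.968 + 30 = 76.968 N/mm

77.0 N/mm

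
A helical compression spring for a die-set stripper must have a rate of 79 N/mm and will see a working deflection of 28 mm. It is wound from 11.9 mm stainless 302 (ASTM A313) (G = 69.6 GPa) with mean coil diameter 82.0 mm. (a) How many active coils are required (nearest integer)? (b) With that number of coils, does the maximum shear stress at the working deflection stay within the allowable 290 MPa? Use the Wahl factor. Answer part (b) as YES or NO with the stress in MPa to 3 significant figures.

(a) 4 coils; (b) NO, τ_max = 334 MPa

N_a = Gd⁴/(8D³k) = (69.6×10³)(11.9⁴)/(8·82.0³·79) = 4.005 → N_a = 4
Actual rate k = Gd⁴/(8D³·4) = 79.105 N/mm
Working load F = kδ = 79.105·28 = 2214.9 N
C = 82.0/11.9 = 6.8908; K_W = (4C−1)/(4C−4)+0.615/C = 1.2166
τ_max = K_W·8FD/(πd³) = 1.2166·274.46 = 333.9 MPa
τ_max > 290 MPa → exceeds allowable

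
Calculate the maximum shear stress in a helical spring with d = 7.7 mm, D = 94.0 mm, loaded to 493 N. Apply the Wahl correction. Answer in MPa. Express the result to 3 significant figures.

Spring index C = D/d = 94.0/7.7 = 12.2078
K_W = (4C−1)/(4C−4) + 0.615/C = 47.831/44.831 + 0.0504 = 1.1173
τ₀ = 8FD/(πd³) = 8·493·94.0/(π·7.7³) = 370736/1434.2 = 258.49 MPa
τ_max = K·τ₀ = 1.1173 × 258.49 = 288.81 MPa

289 MPa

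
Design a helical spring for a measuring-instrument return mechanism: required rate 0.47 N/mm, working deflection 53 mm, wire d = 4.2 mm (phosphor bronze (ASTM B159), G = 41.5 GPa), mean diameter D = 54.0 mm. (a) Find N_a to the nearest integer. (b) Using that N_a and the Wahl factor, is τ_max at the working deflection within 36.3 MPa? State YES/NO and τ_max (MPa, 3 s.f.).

N_a = Gd⁴/(8D³k) = (41.5×10³)(4.2⁴)/(8·54.0³·0.47) = 21.81 → N_a = 22
Actual rate k = Gd⁴/(8D³·22) = 0.46596 N/mm
Working load F = kδ = 0.46596·53 = 24.696 N
C = 54.0/4.2 = 12.8571; K_W = (4C−1)/(4C−4)+0.615/C = 1.1111
τ_max = K_W·8FD/(πd³) = 1.1111·45.837 = 50.929 MPa
τ_max > 36.3 MPa → exceeds allowable

(a) 22 coils; (b) NO, τ_max = 50.9 MPa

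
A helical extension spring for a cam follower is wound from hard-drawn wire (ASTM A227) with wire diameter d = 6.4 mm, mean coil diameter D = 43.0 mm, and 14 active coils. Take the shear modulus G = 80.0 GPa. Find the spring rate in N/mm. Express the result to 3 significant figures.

15.1 N/mm

k = Gd⁴/(8D³N_a) = (80.0×10³ × 6.4⁴) / (8 × 43.0³ × 14)
  = 1.34218e+08 / 8.90478e+06 = 15.073 N/mm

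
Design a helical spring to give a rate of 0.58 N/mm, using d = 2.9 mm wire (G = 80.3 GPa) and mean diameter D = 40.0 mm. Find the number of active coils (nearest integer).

N_a = Gd⁴/(8D³k) = (80.3×10³ × 2.9⁴)/(8 × 40.0³ × 0.58)
    = 5.67947e+06 / 296960 = 19.13 → 19 coils

19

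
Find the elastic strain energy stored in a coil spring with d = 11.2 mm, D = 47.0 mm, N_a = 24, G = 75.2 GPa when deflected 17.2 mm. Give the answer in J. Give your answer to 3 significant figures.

8.78 J

k = Gd⁴/(8D³N_a) = (75.2×10³)(11.2⁴)/(8·47.0³·24) = 59.36 N/mm
U = ½kδ² = 0.5 × 59.36 × 17.2² = 8780.6 N·mm = 8.7806 J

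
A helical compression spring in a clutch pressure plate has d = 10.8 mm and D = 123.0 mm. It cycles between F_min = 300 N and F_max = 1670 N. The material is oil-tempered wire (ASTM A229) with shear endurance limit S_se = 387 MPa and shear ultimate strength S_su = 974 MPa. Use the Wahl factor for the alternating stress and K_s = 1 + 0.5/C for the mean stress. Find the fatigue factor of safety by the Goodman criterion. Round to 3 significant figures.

1.32

C = D/d = 123.0/10.8 = 11.3889; K_W = (4C−1)/(4C−4)+0.615/C = 1.1262; K_s = 1+0.5/C = 1.0439
F_a = (F_max−F_min)/2 = 685 N; F_m = (F_max+F_min)/2 = 985 N
τ_a = K_W·8F_aD/(πd³) = 1.1262 × 170.32 = 191.81 MPa
τ_m = K_s·8F_mD/(πd³) = 1.0439 × 244.91 = 255.66 MPa
Goodman: 1/n_f = τ_a/S_se + τ_m/S_su = 191.81/387 + 255.66/974 = 0.49564 + 0.26249 = 0.75813
n_f = 1/0.75813 = 1.319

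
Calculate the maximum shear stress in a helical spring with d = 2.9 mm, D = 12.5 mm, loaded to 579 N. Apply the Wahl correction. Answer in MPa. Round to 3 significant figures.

Spring index C = D/d = 12.5/2.9 = 4.3103
K_W = (4C−1)/(4C−4) + 0.615/C = 16.241/13.241 + 0.1427 = 1.3692
τ₀ = 8FD/(πd³) = 8·579·12.5/(π·2.9³) = 57900/76.62 = 755.67 MPa
τ_max = K·τ₀ = 1.3692 × 755.67 = 1034.7 MPa

1030 MPa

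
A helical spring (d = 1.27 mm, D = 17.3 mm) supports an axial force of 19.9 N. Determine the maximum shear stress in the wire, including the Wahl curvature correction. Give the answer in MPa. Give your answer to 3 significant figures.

Spring index C = D/d = 17.3/1.27 = 13.6220
K_W = (4C−1)/(4C−4) + 0.615/C = 53.488/50.488 + 0.0451 = 1.1046
τ₀ = 8FD/(πd³) = 8·19.9·17.3/(π·1.27³) = 2754.16/6.4352 = 427.98 MPa
τ_max = K·τ₀ = 1.1046 × 427.98 = 472.74 MPa

473 MPa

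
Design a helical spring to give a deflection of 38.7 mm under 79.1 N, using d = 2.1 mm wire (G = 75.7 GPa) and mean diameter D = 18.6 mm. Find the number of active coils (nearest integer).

14

Required rate k = F/δ = 79.1/38.7 = 2.0439 N/mm
N_a = Gd⁴/(8D³k) = (75.7×10³ × 2.1⁴)/(8 × 18.6³ × 2.0439)
    = 1.47222e+06 / 105219 = 13.99 → 14 coils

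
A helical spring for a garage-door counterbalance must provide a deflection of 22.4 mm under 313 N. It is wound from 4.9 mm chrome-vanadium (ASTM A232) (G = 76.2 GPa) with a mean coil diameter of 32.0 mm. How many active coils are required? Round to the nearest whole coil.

12

Required rate k = F/δ = 313/22.4 = 13.973 N/mm
N_a = Gd⁴/(8D³k) = (76.2×10³ × 4.9⁴)/(8 × 32.0³ × 13.973)
    = 4.39278e+07 / 3.66299e+06 = 11.99 → 12 coils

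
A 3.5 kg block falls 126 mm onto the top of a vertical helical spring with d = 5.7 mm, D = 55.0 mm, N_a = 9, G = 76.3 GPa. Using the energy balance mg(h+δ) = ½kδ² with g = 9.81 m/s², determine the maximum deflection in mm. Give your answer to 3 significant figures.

41.3 mm

k = Gd⁴/(8D³N_a) = (76.3×10³)(5.7⁴)/(8·55.0³·9) = 6.7236 N/mm
W = mg = 3.5 × 9.81 = 34.335 N
½kδ² − Wδ − Wh = 0 → δ = (W + √(W² + 2kWh))/k
δ = (34.335 + √(1178.9 + 58175.6))/6.7236 = (34.335 + 243.63)/6.7236 = 41.341 mm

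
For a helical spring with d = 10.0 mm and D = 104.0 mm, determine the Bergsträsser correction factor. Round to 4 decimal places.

1.1295

C = D/d = 104.0/10.0 = 10.4000
K_B = (4C+2)/(4C−3) = 43.600/38.600 = 1.1295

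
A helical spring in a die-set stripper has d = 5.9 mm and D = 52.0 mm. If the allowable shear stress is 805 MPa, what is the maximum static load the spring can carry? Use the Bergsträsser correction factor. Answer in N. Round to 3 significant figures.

1080 N

C = D/d = 52.0/5.9 = 8.8136
K_B = (4C+2)/(4C−3) = 37.254/32.254 = 1.1550
τ_max = K·8FD/(πd³) → F_max = τ_allow·πd³/(8DK)
F_max = 805·π·5.9³/(8·52.0·1.1550) = 5.194e+05/480.49 = 1081 N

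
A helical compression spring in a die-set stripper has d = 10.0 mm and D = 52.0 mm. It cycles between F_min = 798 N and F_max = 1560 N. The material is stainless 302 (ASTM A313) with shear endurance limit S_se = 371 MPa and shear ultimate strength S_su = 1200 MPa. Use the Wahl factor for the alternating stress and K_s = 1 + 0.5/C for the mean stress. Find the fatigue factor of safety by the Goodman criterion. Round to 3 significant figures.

3.14

C = D/d = 52.0/10.0 = 5.2000; K_W = (4C−1)/(4C−4)+0.615/C = 1.2968; K_s = 1+0.5/C = 1.0962
F_a = (F_max−F_min)/2 = 381 N; F_m = (F_max+F_min)/2 = 1179 N
τ_a = K_W·8F_aD/(πd³) = 1.2968 × 50.451 = 65.427 MPa
τ_m = K_s·8F_mD/(πd³) = 1.0962 × 156.12 = 171.13 MPa
Goodman: 1/n_f = τ_a/S_se + τ_m/S_su = 65.427/371 + 171.13/1200 = 0.17635 + 0.14261 = 0.31896
n_f = 1/0.31896 = 3.135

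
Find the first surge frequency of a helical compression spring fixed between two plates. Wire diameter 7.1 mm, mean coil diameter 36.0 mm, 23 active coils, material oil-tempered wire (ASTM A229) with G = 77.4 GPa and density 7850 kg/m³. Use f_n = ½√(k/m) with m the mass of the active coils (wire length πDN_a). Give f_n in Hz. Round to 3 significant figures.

84.2 Hz

k = Gd⁴/(8D³N_a) = (77.4×10³)(7.1⁴)/(8·36.0³·23) = 22.911 N/mm = 22911 N/m
Wire length L = πDN_a = π·36.0·23 = 2601.2 mm
m = ρ·(πd²/4)·L = 7850 × 39.592×10⁻⁶ m² × 2.6012 m = 0.80846 kg
f_n = ½√(k/m) = 0.5·√(22911/0.80846) = 0.5·√(28340) = 84.172 Hz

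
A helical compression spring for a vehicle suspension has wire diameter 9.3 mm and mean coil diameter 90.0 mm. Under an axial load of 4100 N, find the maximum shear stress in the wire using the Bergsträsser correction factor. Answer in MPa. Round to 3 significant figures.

1330 MPa

Spring index C = D/d = 90.0/9.3 = 9.6774
K_B = (4C+2)/(4C−3) = 40.710/35.710 = 1.1400
τ₀ = 8FD/(πd³) = 8·4100·90.0/(π·9.3³) = 2.952e+06/2527 = 1168.2 MPa
τ_max = K·τ₀ = 1.1400 × 1168.2 = 1331.8 MPa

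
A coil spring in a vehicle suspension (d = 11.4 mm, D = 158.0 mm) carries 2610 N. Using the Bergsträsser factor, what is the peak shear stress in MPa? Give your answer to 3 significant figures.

Spring index C = D/d = 158.0/11.4 = 13.8596
K_B = (4C+2)/(4C−3) = 57.439/52.439 = 1.0953
τ₀ = 8FD/(πd³) = 8·2610·158.0/(π·11.4³) = 3.29904e+06/4654.4 = 708.8 MPa
τ_max = K·τ₀ = 1.0953 × 708.8 = 776.38 MPa

776 MPa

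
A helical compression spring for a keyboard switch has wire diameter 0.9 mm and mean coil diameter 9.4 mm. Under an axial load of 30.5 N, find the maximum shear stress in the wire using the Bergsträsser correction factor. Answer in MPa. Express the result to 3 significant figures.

1130 MPa

Spring index C = D/d = 9.4/0.9 = 10.4444
K_B = (4C+2)/(4C−3) = 43.778/38.778 = 1.1289
τ₀ = 8FD/(πd³) = 8·30.5·9.4/(π·0.9³) = 2293.6/2.2902 = 1001.5 MPa
τ_max = K·τ₀ = 1.1289 × 1001.5 = 1130.6 MPa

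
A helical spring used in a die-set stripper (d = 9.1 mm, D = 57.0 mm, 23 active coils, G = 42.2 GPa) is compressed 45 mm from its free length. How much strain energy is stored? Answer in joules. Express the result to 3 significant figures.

k = Gd⁴/(8D³N_a) = (42.2×10³)(9.1⁴)/(8·57.0³·23) = 8.4925 N/mm
U = ½kδ² = 0.5 × 8.4925 × 45² = 8598.7 N·mm = 8.5987 J

8.60 J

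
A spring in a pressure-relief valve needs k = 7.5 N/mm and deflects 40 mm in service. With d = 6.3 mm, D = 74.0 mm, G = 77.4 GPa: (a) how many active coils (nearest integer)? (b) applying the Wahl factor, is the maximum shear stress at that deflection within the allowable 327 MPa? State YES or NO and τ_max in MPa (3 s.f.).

N_a = Gd⁴/(8D³k) = (77.4×10³)(6.3⁴)/(8·74.0³·7.5) = 5.015 → N_a = 5
Actual rate k = Gd⁴/(8D³·5) = 7.5223 N/mm
Working load F = kδ = 7.5223·40 = 300.89 N
C = 74.0/6.3 = 11.7460; K_W = (4C−1)/(4C−4)+0.615/C = 1.1222
τ_max = K_W·8FD/(πd³) = 1.1222·226.76 = 254.45 MPa
τ_max ≤ 327 MPa → acceptable

(a) 5 coils; (b) YES, τ_max = 254 MPa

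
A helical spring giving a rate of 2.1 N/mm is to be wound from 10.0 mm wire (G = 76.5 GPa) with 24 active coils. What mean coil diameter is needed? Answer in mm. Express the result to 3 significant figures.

D = (Gd⁴/(8N_a·k))^(1/3) = (76.5×10³·10.0⁴/(8·24·2.1))^(1/3)
  = (1.89732e+06)^(1/3) = 123.7980 mm

124 mm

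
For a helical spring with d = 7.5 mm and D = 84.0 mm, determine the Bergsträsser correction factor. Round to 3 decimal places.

C = D/d = 84.0/7.5 = 11.2000
K_B = (4C+2)/(4C−3) = 46.800/41.800 = 1.1196

1.120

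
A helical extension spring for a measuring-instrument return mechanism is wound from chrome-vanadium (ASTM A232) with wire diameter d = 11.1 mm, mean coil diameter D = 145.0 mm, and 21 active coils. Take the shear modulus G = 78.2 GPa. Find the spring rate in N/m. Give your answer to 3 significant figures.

k = Gd⁴/(8D³N_a) = (78.2×10³ × 11.1⁴) / (8 × 145.0³ × 21)
  = 1.18713e+09 / 5.12169e+08 = 2.3179 N/mm = 2317.9 N/m

2320 N/m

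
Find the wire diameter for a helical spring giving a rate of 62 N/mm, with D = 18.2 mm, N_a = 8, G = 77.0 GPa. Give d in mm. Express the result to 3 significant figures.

4.20 mm

d = (8D³N_a·k / G)^(1/4) = (8·18.2³·8·62 / (77.0×10³))^0.25
  = (310.67)^0.25 = 4.1983 mm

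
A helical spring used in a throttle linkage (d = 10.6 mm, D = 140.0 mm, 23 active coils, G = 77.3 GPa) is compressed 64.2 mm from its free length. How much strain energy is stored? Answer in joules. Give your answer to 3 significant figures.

k = Gd⁴/(8D³N_a) = (77.3×10³)(10.6⁴)/(8·140.0³·23) = 1.9329 N/mm
U = ½kδ² = 0.5 × 1.9329 × 64.2² = 3983.3 N·mm = 3.9833 J

3.98 J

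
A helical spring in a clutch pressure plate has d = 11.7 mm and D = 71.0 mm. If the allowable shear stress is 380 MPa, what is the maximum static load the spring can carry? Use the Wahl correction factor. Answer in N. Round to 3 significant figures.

C = D/d = 71.0/11.7 = 6.0684
K_W = (4C−1)/(4C−4) + 0.615/C = 23.274/20.274 + 0.1013 = 1.2493
τ_max = K·8FD/(πd³) → F_max = τ_allow·πd³/(8DK)
F_max = 380·π·11.7³/(8·71.0·1.2493) = 1.912e+06/709.61 = 2694.4 N

2690 N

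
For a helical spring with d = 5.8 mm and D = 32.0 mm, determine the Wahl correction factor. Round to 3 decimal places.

1.277

C = D/d = 32.0/5.8 = 5.5172
K_W = (4C−1)/(4C−4) + 0.615/C = 21.069/18.069 + 0.1115 = 1.2775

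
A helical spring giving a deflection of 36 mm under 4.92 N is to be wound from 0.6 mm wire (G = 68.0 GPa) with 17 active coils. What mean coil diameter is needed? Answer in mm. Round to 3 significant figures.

Required rate k = F/δ = 4.92/36 = 0.13667 N/mm
D = (Gd⁴/(8N_a·k))^(1/3) = (68.0×10³·0.6⁴/(8·17·0.13667))^(1/3)
  = (474.146)^(1/3) = 7.7978 mm

7.80 mm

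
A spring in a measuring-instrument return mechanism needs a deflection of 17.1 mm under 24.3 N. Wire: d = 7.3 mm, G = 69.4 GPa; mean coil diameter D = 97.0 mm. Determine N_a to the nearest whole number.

Required rate k = F/δ = 24.3/17.1 = 1.4211 N/mm
N_a = Gd⁴/(8D³k) = (69.4×10³ × 7.3⁴)/(8 × 97.0³ × 1.4211)
    = 1.97084e+08 / 1.03757e+07 = 18.99 → 19 coils

19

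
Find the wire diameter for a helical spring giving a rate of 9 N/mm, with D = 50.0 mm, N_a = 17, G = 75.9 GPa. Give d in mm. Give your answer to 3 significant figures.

d = (8D³N_a·k / G)^(1/4) = (8·50.0³·17·9 / (75.9×10³))^0.25
  = (2015.8)^0.25 = 6.7006 mm

6.70 mm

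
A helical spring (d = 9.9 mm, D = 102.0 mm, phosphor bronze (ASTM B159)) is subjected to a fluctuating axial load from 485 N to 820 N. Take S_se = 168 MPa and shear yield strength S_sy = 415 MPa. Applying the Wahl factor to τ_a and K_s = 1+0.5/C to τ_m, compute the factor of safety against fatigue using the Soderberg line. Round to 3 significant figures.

C = D/d = 102.0/9.9 = 10.3030; K_W = (4C−1)/(4C−4)+0.615/C = 1.1403; K_s = 1+0.5/C = 1.0485
F_a = (F_max−F_min)/2 = 167.5 N; F_m = (F_max+F_min)/2 = 652.5 N
τ_a = K_W·8F_aD/(πd³) = 1.1403 × 44.838 = 51.13 MPa
τ_m = K_s·8F_mD/(πd³) = 1.0485 × 174.67 = 183.15 MPa
Soderberg: 1/n_f = τ_a/S_se + τ_m/S_sy = 51.13/168 + 183.15/415 = 0.30434 + 0.44131 = 0.74566
n_f = 1/0.74566 = 1.341

1.34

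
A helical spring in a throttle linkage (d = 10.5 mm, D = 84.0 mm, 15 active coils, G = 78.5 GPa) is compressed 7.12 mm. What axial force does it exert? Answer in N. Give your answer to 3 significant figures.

95.5 N

k = Gd⁴/(8D³N_a) = (78.5×10³)(10.5⁴)/(8·84.0³·15) = 13.416 N/mm
F = k·δ = 13.416 × 7.12 = 95.519 N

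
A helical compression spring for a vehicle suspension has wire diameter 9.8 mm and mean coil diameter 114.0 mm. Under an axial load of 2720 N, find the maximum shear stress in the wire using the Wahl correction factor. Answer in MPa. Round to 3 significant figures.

Spring index C = D/d = 114.0/9.8 = 11.6327
K_W = (4C−1)/(4C−4) + 0.615/C = 45.531/42.531 + 0.0529 = 1.1234
τ₀ = 8FD/(πd³) = 8·2720·114.0/(π·9.8³) = 2.48064e+06/2956.8 = 838.95 MPa
τ_max = K·τ₀ = 1.1234 × 838.95 = 942.48 MPa

942 MPa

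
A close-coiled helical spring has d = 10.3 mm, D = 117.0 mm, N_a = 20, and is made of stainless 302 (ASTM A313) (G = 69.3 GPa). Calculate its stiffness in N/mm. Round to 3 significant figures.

k = Gd⁴/(8D³N_a) = (69.3×10³ × 10.3⁴) / (8 × 117.0³ × 20)
  = 7.79978e+08 / 2.56258e+08 = 3.0437 N/mm

3.04 N/mm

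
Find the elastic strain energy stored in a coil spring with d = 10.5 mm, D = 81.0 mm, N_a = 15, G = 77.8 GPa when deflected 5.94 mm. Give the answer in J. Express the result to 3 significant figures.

0.262 J

k = Gd⁴/(8D³N_a) = (77.8×10³)(10.5⁴)/(8·81.0³·15) = 14.829 N/mm
U = ½kδ² = 0.5 × 14.829 × 5.94² = 261.6 N·mm = 0.2616 J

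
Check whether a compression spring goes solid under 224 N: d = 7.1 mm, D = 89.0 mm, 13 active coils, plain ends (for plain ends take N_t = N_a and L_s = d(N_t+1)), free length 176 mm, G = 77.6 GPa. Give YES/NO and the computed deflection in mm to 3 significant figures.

YES, δ = 83.3 mm

k = Gd⁴/(8D³N_a) = (77.6×10³)(7.1⁴)/(8·89.0³·13) = 2.6896 N/mm
N_t = 13; L_s = 7.1·14 = 99.4 mm; δ_solid = L₀ − L_s = 176 − 99.4 = 76.6 mm
δ = F/k = 224/2.6896 = 83.283 mm
δ ≥ δ_solid → spring goes solid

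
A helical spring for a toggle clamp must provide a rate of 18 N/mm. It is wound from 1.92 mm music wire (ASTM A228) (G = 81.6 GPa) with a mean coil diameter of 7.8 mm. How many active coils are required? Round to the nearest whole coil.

16

N_a = Gd⁴/(8D³k) = (81.6×10³ × 1.92⁴)/(8 × 7.8³ × 18)
    = 1.10891e+06 / 68335.5 = 16.23 → 16 coils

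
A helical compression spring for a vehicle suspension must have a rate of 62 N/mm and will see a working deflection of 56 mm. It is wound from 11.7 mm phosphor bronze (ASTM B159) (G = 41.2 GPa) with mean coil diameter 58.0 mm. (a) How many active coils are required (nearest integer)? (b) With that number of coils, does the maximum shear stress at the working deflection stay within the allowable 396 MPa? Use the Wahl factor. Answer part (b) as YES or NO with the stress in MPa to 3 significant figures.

N_a = Gd⁴/(8D³k) = (41.2×10³)(11.7⁴)/(8·58.0³·62) = 7.978 → N_a = 8
Actual rate k = Gd⁴/(8D³·8) = 61.827 N/mm
Working load F = kδ = 61.827·56 = 3462.3 N
C = 58.0/11.7 = 4.9573; K_W = (4C−1)/(4C−4)+0.615/C = 1.3136
τ_max = K_W·8FD/(πd³) = 1.3136·319.28 = 419.4 MPa
τ_max > 396 MPa → exceeds allowable

(a) 8 coils; (b) NO, τ_max = 419 MPa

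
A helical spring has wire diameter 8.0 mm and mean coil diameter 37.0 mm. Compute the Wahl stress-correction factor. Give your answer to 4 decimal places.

C = D/d = 37.0/8.0 = 4.6250
K_W = (4C−1)/(4C−4) + 0.615/C = 17.500/14.500 + 0.1330 = 1.3399

1.3399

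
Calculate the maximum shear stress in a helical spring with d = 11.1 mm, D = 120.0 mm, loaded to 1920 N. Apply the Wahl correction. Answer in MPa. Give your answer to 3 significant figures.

486 MPa

Spring index C = D/d = 120.0/11.1 = 10.8108
K_W = (4C−1)/(4C−4) + 0.615/C = 42.243/39.243 + 0.0569 = 1.1333
τ₀ = 8FD/(πd³) = 8·1920·120.0/(π·11.1³) = 1.8432e+06/4296.5 = 429 MPa
τ_max = K·τ₀ = 1.1333 × 429 = 486.2 MPa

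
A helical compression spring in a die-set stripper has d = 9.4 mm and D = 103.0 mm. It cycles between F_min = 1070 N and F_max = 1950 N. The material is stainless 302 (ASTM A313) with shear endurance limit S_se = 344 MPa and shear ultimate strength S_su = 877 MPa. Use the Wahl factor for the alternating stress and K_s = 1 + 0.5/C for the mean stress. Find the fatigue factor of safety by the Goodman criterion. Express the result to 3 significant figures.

C = D/d = 103.0/9.4 = 10.9574; K_W = (4C−1)/(4C−4)+0.615/C = 1.1314; K_s = 1+0.5/C = 1.0456
F_a = (F_max−F_min)/2 = 440 N; F_m = (F_max+F_min)/2 = 1510 N
τ_a = K_W·8F_aD/(πd³) = 1.1314 × 138.95 = 157.21 MPa
τ_m = K_s·8F_mD/(πd³) = 1.0456 × 476.84 = 498.6 MPa
Goodman: 1/n_f = τ_a/S_se + τ_m/S_su = 157.21/344 + 498.6/877 = 0.45701 + 0.56853 = 1.0255
n_f = 1/1.0255 = 0.9751

0.975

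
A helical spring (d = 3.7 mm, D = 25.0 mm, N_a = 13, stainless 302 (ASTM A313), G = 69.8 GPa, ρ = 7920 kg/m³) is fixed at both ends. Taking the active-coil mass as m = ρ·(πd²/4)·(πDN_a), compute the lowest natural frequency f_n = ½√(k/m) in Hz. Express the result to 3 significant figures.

152 Hz

k = Gd⁴/(8D³N_a) = (69.8×10³)(3.7⁴)/(8·25.0³·13) = 8.0502 N/mm = 8050.2 N/m
Wire length L = πDN_a = π·25.0·13 = 1021 mm
m = ρ·(πd²/4)·L = 7920 × 10.752×10⁻⁶ m² × 1.021 m = 0.086946 kg
f_n = ½√(k/m) = 0.5·√(8050.2/0.086946) = 0.5·√(92589) = 152.14 Hz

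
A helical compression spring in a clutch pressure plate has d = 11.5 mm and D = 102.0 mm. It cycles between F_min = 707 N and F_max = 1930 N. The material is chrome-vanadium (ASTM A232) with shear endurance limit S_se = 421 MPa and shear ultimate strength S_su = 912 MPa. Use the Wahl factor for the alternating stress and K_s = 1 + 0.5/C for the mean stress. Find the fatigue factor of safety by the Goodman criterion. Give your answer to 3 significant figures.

C = D/d = 102.0/11.5 = 8.8696; K_W = (4C−1)/(4C−4)+0.615/C = 1.1646; K_s = 1+0.5/C = 1.0564
F_a = (F_max−F_min)/2 = 611.5 N; F_m = (F_max+F_min)/2 = 1318.5 N
τ_a = K_W·8F_aD/(πd³) = 1.1646 × 104.43 = 121.63 MPa
τ_m = K_s·8F_mD/(πd³) = 1.0564 × 225.18 = 237.87 MPa
Goodman: 1/n_f = τ_a/S_se + τ_m/S_su = 121.63/421 + 237.87/912 = 0.28890 + 0.26082 = 0.54973
n_f = 1/0.54973 = 1.819

1.82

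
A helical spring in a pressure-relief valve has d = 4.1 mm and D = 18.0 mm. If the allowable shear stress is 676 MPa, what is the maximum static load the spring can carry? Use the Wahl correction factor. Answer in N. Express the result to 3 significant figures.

C = D/d = 18.0/4.1 = 4.3902
K_W = (4C−1)/(4C−4) + 0.615/C = 16.561/13.561 + 0.1401 = 1.3613
τ_max = K·8FD/(πd³) → F_max = τ_allow·πd³/(8DK)
F_max = 676·π·4.1³/(8·18.0·1.3613) = 1.4637e+05/196.03 = 746.67 N

747 N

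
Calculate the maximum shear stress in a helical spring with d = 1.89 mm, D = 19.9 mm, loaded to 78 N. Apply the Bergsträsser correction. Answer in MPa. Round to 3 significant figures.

Spring index C = D/d = 19.9/1.89 = 10.5291
K_B = (4C+2)/(4C−3) = 44.116/39.116 = 1.1278
τ₀ = 8FD/(πd³) = 8·78·19.9/(π·1.89³) = 12417.6/21.21 = 585.47 MPa
τ_max = K·τ₀ = 1.1278 × 585.47 = 660.3 MPa

660 MPa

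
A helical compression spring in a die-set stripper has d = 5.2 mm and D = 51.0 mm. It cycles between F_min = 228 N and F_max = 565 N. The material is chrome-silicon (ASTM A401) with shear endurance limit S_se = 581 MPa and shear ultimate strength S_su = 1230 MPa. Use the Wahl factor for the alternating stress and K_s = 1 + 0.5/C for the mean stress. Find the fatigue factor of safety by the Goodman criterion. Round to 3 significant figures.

1.61

C = D/d = 51.0/5.2 = 9.8077; K_W = (4C−1)/(4C−4)+0.615/C = 1.1479; K_s = 1+0.5/C = 1.0510
F_a = (F_max−F_min)/2 = 168.5 N; F_m = (F_max+F_min)/2 = 396.5 N
τ_a = K_W·8F_aD/(πd³) = 1.1479 × 155.63 = 178.64 MPa
τ_m = K_s·8F_mD/(πd³) = 1.0510 × 366.22 = 384.89 MPa
Goodman: 1/n_f = τ_a/S_se + τ_m/S_su = 178.64/581 + 384.89/1230 = 0.30748 + 0.31292 = 0.6204
n_f = 1/0.6204 = 1.612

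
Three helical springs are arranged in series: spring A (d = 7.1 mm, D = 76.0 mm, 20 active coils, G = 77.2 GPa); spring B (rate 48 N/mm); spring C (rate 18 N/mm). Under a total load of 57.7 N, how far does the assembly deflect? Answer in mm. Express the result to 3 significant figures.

k_A = Gd⁴/(8D³N_a) = (77.2×10³)(7.1⁴)/(8·76.0³·20) = 2.7931 N/mm
Series: 1/k_eq = 1/2.7931 + 1/48 + 1/18 = 0.43441; k_eq = 2.302 N/mm
δ = F/k_eq = 57.7/2.302 = 25.066 mm

25.1 mm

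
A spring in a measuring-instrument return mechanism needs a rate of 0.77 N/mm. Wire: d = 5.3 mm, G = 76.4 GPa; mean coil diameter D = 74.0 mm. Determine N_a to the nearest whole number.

N_a = Gd⁴/(8D³k) = (76.4×10³ × 5.3⁴)/(8 × 74.0³ × 0.77)
    = 6.02833e+07 / 2.49618e+06 = 24.15 → 24 coils

24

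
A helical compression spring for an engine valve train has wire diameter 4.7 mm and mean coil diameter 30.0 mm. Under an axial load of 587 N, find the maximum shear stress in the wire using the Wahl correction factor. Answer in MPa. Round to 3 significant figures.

Spring index C = D/d = 30.0/4.7 = 6.3830
K_W = (4C−1)/(4C−4) + 0.615/C = 24.532/21.532 + 0.0964 = 1.2357
τ₀ = 8FD/(πd³) = 8·587·30.0/(π·4.7³) = 140880/326.17 = 431.92 MPa
τ_max = K·τ₀ = 1.2357 × 431.92 = 533.72 MPa

534 MPa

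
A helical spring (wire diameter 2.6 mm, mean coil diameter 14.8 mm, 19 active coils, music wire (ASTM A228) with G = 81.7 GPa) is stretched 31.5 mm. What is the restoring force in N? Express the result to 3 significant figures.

239 N

k = Gd⁴/(8D³N_a) = (81.7×10³)(2.6⁴)/(8·14.8³·19) = 7.5768 N/mm
F = k·δ = 7.5768 × 31.5 = 238.67 N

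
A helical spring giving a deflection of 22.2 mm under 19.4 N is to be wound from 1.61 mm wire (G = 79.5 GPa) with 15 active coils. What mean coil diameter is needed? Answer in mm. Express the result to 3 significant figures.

Required rate k = F/δ = 19.4/22.2 = 0.87387 N/mm
D = (Gd⁴/(8N_a·k))^(1/3) = (79.5×10³·1.61⁴/(8·15·0.87387))^(1/3)
  = (5093.79)^(1/3) = 17.2060 mm

17.2 mm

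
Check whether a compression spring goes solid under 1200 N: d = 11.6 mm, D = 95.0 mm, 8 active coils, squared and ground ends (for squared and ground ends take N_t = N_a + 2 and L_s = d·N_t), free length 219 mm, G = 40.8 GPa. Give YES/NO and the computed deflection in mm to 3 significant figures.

NO, δ = 89.1 mm

k = Gd⁴/(8D³N_a) = (40.8×10³)(11.6⁴)/(8·95.0³·8) = 13.463 N/mm
N_t = 10; L_s = 11.6·10 = 116 mm; δ_solid = L₀ − L_s = 219 − 116 = 103 mm
δ = F/k = 1200/13.463 = 89.133 mm
δ < δ_solid → spring does not go solid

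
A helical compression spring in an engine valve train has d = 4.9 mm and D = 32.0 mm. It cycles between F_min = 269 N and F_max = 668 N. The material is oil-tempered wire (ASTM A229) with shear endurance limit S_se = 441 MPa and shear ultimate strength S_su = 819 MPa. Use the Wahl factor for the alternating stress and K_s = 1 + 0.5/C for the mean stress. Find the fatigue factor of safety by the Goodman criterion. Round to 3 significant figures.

C = D/d = 32.0/4.9 = 6.5306; K_W = (4C−1)/(4C−4)+0.615/C = 1.2298; K_s = 1+0.5/C = 1.0766
F_a = (F_max−F_min)/2 = 199.5 N; F_m = (F_max+F_min)/2 = 468.5 N
τ_a = K_W·8F_aD/(πd³) = 1.2298 × 138.18 = 169.93 MPa
τ_m = K_s·8F_mD/(πd³) = 1.0766 × 324.5 = 349.34 MPa
Goodman: 1/n_f = τ_a/S_se + τ_m/S_su = 169.93/441 + 349.34/819 = 0.38533 + 0.42655 = 0.81188
n_f = 1/0.81188 = 1.232

1.23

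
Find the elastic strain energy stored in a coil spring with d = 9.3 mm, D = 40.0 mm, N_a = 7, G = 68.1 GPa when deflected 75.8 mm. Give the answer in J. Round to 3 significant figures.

408 J

k = Gd⁴/(8D³N_a) = (68.1×10³)(9.3⁴)/(8·40.0³·7) = 142.14 N/mm
U = ½kδ² = 0.5 × 142.14 × 75.8² = 4.0834e+05 N·mm = 408.34 J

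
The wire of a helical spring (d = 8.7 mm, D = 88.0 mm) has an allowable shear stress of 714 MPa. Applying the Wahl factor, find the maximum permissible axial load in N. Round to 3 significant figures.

C = D/d = 88.0/8.7 = 10.1149
K_W = (4C−1)/(4C−4) + 0.615/C = 39.460/36.460 + 0.0608 = 1.1431
τ_max = K·8FD/(πd³) → F_max = τ_allow·πd³/(8DK)
F_max = 714·π·8.7³/(8·88.0·1.1431) = 1.4771e+06/804.73 = 1835.5 N

1840 N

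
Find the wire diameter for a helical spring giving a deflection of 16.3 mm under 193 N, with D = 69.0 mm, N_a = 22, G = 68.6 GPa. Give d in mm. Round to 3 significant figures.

Required rate k = F/δ = 193/16.3 = 11.84 N/mm
d = (8D³N_a·k / G)^(1/4) = (8·69.0³·22·11.84 / (68.6×10³))^0.25
  = (9979.4)^0.25 = 9.9949 mm

9.99 mm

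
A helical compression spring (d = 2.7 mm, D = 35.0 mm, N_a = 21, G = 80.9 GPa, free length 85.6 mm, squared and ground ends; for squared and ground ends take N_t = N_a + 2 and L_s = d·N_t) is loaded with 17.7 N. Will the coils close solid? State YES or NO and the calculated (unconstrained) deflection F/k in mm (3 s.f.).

YES, δ = 29.7 mm

k = Gd⁴/(8D³N_a) = (80.9×10³)(2.7⁴)/(8·35.0³·21) = 0.59688 N/mm
N_t = 23; L_s = 2.7·23 = 62.1 mm; δ_solid = L₀ − L_s = 85.6 − 62.1 = 23.5 mm
δ = F/k = 17.7/0.59688 = 29.654 mm
δ ≥ δ_solid → spring goes solid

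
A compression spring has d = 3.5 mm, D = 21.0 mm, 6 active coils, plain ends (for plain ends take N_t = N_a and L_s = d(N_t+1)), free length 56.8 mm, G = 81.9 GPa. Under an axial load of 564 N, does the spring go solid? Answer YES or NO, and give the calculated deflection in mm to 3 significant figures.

NO, δ = 20.4 mm

k = Gd⁴/(8D³N_a) = (81.9×10³)(3.5⁴)/(8·21.0³·6) = 27.648 N/mm
N_t = 6; L_s = 3.5·7 = 24.5 mm; δ_solid = L₀ − L_s = 56.8 − 24.5 = 32.3 mm
δ = F/k = 564/27.648 = 20.4 mm
δ < δ_solid → spring does not go solid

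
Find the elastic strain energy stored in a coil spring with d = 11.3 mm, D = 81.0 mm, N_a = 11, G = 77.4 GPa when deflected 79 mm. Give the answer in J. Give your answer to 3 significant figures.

k = Gd⁴/(8D³N_a) = (77.4×10³)(11.3⁴)/(8·81.0³·11) = 26.985 N/mm
U = ½kδ² = 0.5 × 26.985 × 79² = 84206 N·mm = 84.206 J

84.2 J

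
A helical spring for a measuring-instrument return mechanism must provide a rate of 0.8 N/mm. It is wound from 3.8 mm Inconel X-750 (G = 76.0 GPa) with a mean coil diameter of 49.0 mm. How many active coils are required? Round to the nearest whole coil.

N_a = Gd⁴/(8D³k) = (76.0×10³ × 3.8⁴)/(8 × 49.0³ × 0.8)
    = 1.5847e+07 / 752954 = 21.05 → 21 coils

21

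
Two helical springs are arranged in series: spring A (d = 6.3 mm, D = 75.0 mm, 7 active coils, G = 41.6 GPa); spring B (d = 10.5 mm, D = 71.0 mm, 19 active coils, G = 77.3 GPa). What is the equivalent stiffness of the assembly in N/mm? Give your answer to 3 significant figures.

2.39 N/mm

k_A = Gd⁴/(8D³N_a) = (41.6×10³)(6.3⁴)/(8·75.0³·7) = 2.7739 N/mm
k_B = Gd⁴/(8D³N_a) = (77.3×10³)(10.5⁴)/(8·71.0³·19) = 17.271 N/mm
Series: 1/k_eq = 1/2.7739 + 1/17.271 = 0.41841; k_eq = 2.39 N/mm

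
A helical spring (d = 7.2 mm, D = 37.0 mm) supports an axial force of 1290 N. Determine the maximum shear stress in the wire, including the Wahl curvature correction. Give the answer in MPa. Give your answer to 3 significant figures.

Spring index C = D/d = 37.0/7.2 = 5.1389
K_W = (4C−1)/(4C−4) + 0.615/C = 19.556/16.556 + 0.1197 = 1.3009
τ₀ = 8FD/(πd³) = 8·1290·37.0/(π·7.2³) = 381840/1172.6 = 325.64 MPa
τ_max = K·τ₀ = 1.3009 × 325.64 = 423.62 MPa

424 MPa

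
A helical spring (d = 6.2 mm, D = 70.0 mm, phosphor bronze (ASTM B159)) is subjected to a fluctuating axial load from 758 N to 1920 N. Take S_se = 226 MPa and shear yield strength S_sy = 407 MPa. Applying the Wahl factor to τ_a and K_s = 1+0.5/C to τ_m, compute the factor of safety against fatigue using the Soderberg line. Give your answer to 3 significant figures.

0.211

C = D/d = 70.0/6.2 = 11.2903; K_W = (4C−1)/(4C−4)+0.615/C = 1.1274; K_s = 1+0.5/C = 1.0443
F_a = (F_max−F_min)/2 = 581 N; F_m = (F_max+F_min)/2 = 1339 N
τ_a = K_W·8F_aD/(πd³) = 1.1274 × 434.55 = 489.89 MPa
τ_m = K_s·8F_mD/(πd³) = 1.0443 × 1001.5 = 1045.8 MPa
Soderberg: 1/n_f = τ_a/S_se + τ_m/S_sy = 489.89/226 + 1045.8/407 = 2.16766 + 2.56962 = 4.7373
n_f = 1/4.7373 = 0.2111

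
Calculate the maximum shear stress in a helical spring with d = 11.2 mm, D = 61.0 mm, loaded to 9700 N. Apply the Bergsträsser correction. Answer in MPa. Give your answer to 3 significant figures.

Spring index C = D/d = 61.0/11.2 = 5.4464
K_B = (4C+2)/(4C−3) = 23.786/18.786 = 1.2662
τ₀ = 8FD/(πd³) = 8·9700·61.0/(π·11.2³) = 4.7336e+06/4413.7 = 1072.5 MPa
τ_max = K·τ₀ = 1.2662 × 1072.5 = 1357.9 MPa

1360 MPa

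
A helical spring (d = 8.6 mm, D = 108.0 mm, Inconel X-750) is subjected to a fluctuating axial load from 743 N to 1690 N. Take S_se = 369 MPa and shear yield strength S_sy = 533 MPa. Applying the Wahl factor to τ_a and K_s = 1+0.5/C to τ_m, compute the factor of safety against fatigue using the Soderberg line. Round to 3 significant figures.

0.608

C = D/d = 108.0/8.6 = 12.5581; K_W = (4C−1)/(4C−4)+0.615/C = 1.1139; K_s = 1+0.5/C = 1.0398
F_a = (F_max−F_min)/2 = 473.5 N; F_m = (F_max+F_min)/2 = 1216.5 N
τ_a = K_W·8F_aD/(πd³) = 1.1139 × 204.73 = 228.04 MPa
τ_m = K_s·8F_mD/(πd³) = 1.0398 × 525.99 = 546.94 MPa
Soderberg: 1/n_f = τ_a/S_se + τ_m/S_sy = 228.04/369 + 546.94/533 = 0.61801 + 1.02615 = 1.6442
n_f = 1/1.6442 = 0.6082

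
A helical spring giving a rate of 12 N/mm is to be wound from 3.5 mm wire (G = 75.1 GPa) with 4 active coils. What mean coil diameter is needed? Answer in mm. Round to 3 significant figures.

30.8 mm

D = (Gd⁴/(8N_a·k))^(1/3) = (75.1×10³·3.5⁴/(8·4·12))^(1/3)
  = (29348.2)^(1/3) = 30.8456 mm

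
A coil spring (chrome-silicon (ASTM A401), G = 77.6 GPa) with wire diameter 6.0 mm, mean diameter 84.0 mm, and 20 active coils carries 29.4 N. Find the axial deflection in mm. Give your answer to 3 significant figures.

k = Gd⁴/(8D³N_a) = (77.6×10³)(6.0⁴)/(8·84.0³·20) = 1.0605 N/mm
δ = F/k = 29.4 / 1.0605 = 27.723 mm

27.7 mm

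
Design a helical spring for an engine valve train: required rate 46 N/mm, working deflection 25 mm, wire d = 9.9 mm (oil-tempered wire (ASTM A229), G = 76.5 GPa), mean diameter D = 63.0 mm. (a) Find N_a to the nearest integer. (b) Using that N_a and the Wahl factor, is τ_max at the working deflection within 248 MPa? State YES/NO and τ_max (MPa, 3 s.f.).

(a) 8 coils; (b) YES, τ_max = 235 MPa

N_a = Gd⁴/(8D³k) = (76.5×10³)(9.9⁴)/(8·63.0³·46) = 7.986 → N_a = 8
Actual rate k = Gd⁴/(8D³·8) = 45.92 N/mm
Working load F = kδ = 45.92·25 = 1148 N
C = 63.0/9.9 = 6.3636; K_W = (4C−1)/(4C−4)+0.615/C = 1.2365
τ_max = K_W·8FD/(πd³) = 1.2365·189.81 = 234.69 MPa
τ_max ≤ 248 MPa → acceptable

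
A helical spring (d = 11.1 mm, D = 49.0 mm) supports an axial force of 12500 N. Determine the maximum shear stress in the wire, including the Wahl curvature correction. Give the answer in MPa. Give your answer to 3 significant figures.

Spring index C = D/d = 49.0/11.1 = 4.4144
K_W = (4C−1)/(4C−4) + 0.615/C = 16.658/13.658 + 0.1393 = 1.3590
τ₀ = 8FD/(πd³) = 8·12500·49.0/(π·11.1³) = 4.9e+06/4296.5 = 1140.5 MPa
τ_max = K·τ₀ = 1.3590 × 1140.5 = 1549.8 MPa

1550 MPa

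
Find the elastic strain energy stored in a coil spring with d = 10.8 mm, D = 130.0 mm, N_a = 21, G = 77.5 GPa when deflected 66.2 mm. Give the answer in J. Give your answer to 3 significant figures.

6.26 J

k = Gd⁴/(8D³N_a) = (77.5×10³)(10.8⁴)/(8·130.0³·21) = 2.8567 N/mm
U = ½kδ² = 0.5 × 2.8567 × 66.2² = 6259.6 N·mm = 6.2596 J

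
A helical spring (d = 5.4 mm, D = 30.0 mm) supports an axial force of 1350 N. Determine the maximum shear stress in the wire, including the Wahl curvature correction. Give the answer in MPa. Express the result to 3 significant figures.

835 MPa

Spring index C = D/d = 30.0/5.4 = 5.5556
K_W = (4C−1)/(4C−4) + 0.615/C = 21.222/18.222 + 0.1107 = 1.2753
τ₀ = 8FD/(πd³) = 8·1350·30.0/(π·5.4³) = 324000/494.69 = 654.96 MPa
τ_max = K·τ₀ = 1.2753 × 654.96 = 835.29 MPa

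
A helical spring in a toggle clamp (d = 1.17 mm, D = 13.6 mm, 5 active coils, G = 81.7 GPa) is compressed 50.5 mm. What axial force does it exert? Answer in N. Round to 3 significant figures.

76.8 N

k = Gd⁴/(8D³N_a) = (81.7×10³)(1.17⁴)/(8·13.6³·5) = 1.5216 N/mm
F = k·δ = 1.5216 × 50.5 = 76.839 N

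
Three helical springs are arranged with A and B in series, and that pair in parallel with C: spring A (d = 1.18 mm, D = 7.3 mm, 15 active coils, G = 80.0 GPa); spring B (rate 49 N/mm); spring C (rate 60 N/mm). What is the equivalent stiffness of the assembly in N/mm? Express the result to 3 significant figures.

k_A = Gd⁴/(8D³N_a) = (80.0×10³)(1.18⁴)/(8·7.3³·15) = 3.3225 N/mm
Springs A,B series: k_AB = 1/(1/3.3225+1/49) = 3.1115 N/mm; parallel with C: k_eq = 3.1115+60 = 63.112 N/mm

63.1 N/mm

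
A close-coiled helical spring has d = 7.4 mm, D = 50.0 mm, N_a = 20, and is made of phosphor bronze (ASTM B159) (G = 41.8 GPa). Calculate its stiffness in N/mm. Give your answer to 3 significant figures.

k = Gd⁴/(8D³N_a) = (41.8×10³ × 7.4⁴) / (8 × 50.0³ × 20)
  = 1.25344e+08 / 2e+07 = 6.2672 N/mm

6.27 N/mm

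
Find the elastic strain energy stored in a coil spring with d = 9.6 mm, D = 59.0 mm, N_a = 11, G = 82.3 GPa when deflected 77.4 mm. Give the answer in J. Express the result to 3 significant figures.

116 J

k = Gd⁴/(8D³N_a) = (82.3×10³)(9.6⁴)/(8·59.0³·11) = 38.676 N/mm
U = ½kδ² = 0.5 × 38.676 × 77.4² = 1.1585e+05 N·mm = 115.85 J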